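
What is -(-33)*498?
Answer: 16434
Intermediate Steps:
-(-33)*498 = -1*(-16434) = 16434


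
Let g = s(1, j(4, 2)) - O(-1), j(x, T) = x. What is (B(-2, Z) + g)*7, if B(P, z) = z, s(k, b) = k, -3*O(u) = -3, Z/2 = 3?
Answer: 42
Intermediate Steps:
Z = 6 (Z = 2*3 = 6)
O(u) = 1 (O(u) = -1/3*(-3) = 1)
g = 0 (g = 1 - 1*1 = 1 - 1 = 0)
(B(-2, Z) + g)*7 = (6 + 0)*7 = 6*7 = 42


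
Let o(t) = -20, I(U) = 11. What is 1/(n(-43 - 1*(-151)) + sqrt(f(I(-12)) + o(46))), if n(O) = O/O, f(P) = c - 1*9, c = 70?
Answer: -1/40 + sqrt(41)/40 ≈ 0.13508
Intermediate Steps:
f(P) = 61 (f(P) = 70 - 1*9 = 70 - 9 = 61)
n(O) = 1
1/(n(-43 - 1*(-151)) + sqrt(f(I(-12)) + o(46))) = 1/(1 + sqrt(61 - 20)) = 1/(1 + sqrt(41))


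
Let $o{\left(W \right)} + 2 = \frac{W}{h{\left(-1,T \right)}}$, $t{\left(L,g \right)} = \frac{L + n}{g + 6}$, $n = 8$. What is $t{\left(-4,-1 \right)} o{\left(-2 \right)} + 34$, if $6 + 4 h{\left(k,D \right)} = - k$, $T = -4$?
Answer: $\frac{842}{25} \approx 33.68$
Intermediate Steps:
$h{\left(k,D \right)} = - \frac{3}{2} - \frac{k}{4}$ ($h{\left(k,D \right)} = - \frac{3}{2} + \frac{\left(-1\right) k}{4} = - \frac{3}{2} - \frac{k}{4}$)
$t{\left(L,g \right)} = \frac{8 + L}{6 + g}$ ($t{\left(L,g \right)} = \frac{L + 8}{g + 6} = \frac{8 + L}{6 + g}$)
$o{\left(W \right)} = -2 - \frac{4 W}{5}$ ($o{\left(W \right)} = -2 + \frac{W}{- \frac{3}{2} - - \frac{1}{4}} = -2 + \frac{W}{- \frac{3}{2} + \frac{1}{4}} = -2 + \frac{W}{- \frac{5}{4}} = -2 + W \left(- \frac{4}{5}\right) = -2 - \frac{4 W}{5}$)
$t{\left(-4,-1 \right)} o{\left(-2 \right)} + 34 = \frac{8 - 4}{6 - 1} \left(-2 - - \frac{8}{5}\right) + 34 = \frac{1}{5} \cdot 4 \left(-2 + \frac{8}{5}\right) + 34 = \frac{1}{5} \cdot 4 \left(- \frac{2}{5}\right) + 34 = \frac{4}{5} \left(- \frac{2}{5}\right) + 34 = - \frac{8}{25} + 34 = \frac{842}{25}$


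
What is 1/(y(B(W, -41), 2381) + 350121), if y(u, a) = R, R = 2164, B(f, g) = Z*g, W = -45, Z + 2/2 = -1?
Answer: 1/352285 ≈ 2.8386e-6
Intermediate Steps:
Z = -2 (Z = -1 - 1 = -2)
B(f, g) = -2*g
y(u, a) = 2164
1/(y(B(W, -41), 2381) + 350121) = 1/(2164 + 350121) = 1/352285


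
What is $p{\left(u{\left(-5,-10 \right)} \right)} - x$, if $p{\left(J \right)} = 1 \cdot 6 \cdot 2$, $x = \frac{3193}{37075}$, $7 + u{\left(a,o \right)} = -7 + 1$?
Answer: $\frac{441707}{37075} \approx 11.914$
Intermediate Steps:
$u{\left(a,o \right)} = -13$ ($u{\left(a,o \right)} = -7 + \left(-7 + 1\right) = -7 - 6 = -13$)
$x = \frac{3193}{37075}$ ($x = 3193 \cdot \frac{1}{37075} = \frac{3193}{37075} \approx 0.086123$)
$p{\left(J \right)} = 12$ ($p{\left(J \right)} = 6 \cdot 2 = 12$)
$p{\left(u{\left(-5,-10 \right)} \right)} - x = 12 - \frac{3193}{37075} = \frac{441707}{37075}$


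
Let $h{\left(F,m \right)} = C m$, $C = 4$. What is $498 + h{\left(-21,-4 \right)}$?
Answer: $482$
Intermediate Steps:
$h{\left(F,m \right)} = 4 m$
$498 + h{\left(-21,-4 \right)} = 498 + 4 \left(-4\right) = 498 - 16 = 482$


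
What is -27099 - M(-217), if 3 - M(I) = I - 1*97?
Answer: -27416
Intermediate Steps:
M(I) = 100 - I (M(I) = 3 - (I - 1*97) = 3 - (I - 97) = 3 - (-97 + I) = 3 + (97 - I) = 100 - I)
-27099 - M(-217) = -27099 - (100 - 1*(-217)) = -27099 - (100 + 217) = -27099 - 1*317 = -27099 - 317 = -27416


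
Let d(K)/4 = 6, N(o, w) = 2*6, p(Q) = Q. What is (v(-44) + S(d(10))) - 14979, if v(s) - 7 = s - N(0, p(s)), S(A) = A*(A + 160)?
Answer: -10612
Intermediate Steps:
N(o, w) = 12
d(K) = 24 (d(K) = 4*6 = 24)
S(A) = A*(160 + A)
v(s) = -5 + s (v(s) = 7 + (s - 1*12) = 7 + (s - 12) = 7 + (-12 + s) = -5 + s)
(v(-44) + S(d(10))) - 14979 = ((-5 - 44) + 24*(160 + 24)) - 14979 = (-49 + 24*184) - 14979 = (-49 + 4416) - 14979 = 4367 - 14979 = -10612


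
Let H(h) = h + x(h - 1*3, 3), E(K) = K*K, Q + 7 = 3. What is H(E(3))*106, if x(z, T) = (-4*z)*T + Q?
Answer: -7102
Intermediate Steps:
Q = -4 (Q = -7 + 3 = -4)
E(K) = K²
x(z, T) = -4 - 4*T*z (x(z, T) = (-4*z)*T - 4 = -4*T*z - 4 = -4 - 4*T*z)
H(h) = 32 - 11*h (H(h) = h + (-4 - 4*3*(h - 1*3)) = h + (-4 - 4*3*(h - 3)) = h + (-4 - 4*3*(-3 + h)) = h + (-4 + (36 - 12*h)) = h + (32 - 12*h) = 32 - 11*h)
H(E(3))*106 = (32 - 11*3²)*106 = (32 - 11*9)*106 = (32 - 99)*106 = -67*106 = -7102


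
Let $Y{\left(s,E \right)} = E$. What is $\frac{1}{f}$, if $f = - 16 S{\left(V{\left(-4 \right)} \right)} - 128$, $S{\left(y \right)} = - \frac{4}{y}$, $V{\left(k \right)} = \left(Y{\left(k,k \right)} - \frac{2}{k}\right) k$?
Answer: $- \frac{7}{864} \approx -0.0081019$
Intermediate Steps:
$V{\left(k \right)} = k \left(k - \frac{2}{k}\right)$ ($V{\left(k \right)} = \left(k - \frac{2}{k}\right) k = k \left(k - \frac{2}{k}\right)$)
$f = - \frac{864}{7}$ ($f = - 16 \left(- \frac{4}{-2 + \left(-4\right)^{2}}\right) - 128 = - 16 \left(- \frac{4}{-2 + 16}\right) - 128 = - 16 \left(- \frac{4}{14}\right) - 128 = - 16 \left(\left(-4\right) \frac{1}{14}\right) - 128 = \left(-16\right) \left(- \frac{2}{7}\right) - 128 = \frac{32}{7} - 128 = - \frac{864}{7} \approx -123.43$)
$\frac{1}{f} = \frac{1}{- \frac{864}{7}} = - \frac{7}{864}$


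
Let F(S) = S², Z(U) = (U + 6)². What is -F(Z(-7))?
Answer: -1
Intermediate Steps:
Z(U) = (6 + U)²
-F(Z(-7)) = -((6 - 7)²)² = -((-1)²)² = -1*1² = -1*1 = -1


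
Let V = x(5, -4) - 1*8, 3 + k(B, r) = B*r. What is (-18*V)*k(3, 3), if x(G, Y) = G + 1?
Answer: 216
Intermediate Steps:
k(B, r) = -3 + B*r
x(G, Y) = 1 + G
V = -2 (V = (1 + 5) - 1*8 = 6 - 8 = -2)
(-18*V)*k(3, 3) = (-18*(-2))*(-3 + 3*3) = 36*(-3 + 9) = 36*6 = 216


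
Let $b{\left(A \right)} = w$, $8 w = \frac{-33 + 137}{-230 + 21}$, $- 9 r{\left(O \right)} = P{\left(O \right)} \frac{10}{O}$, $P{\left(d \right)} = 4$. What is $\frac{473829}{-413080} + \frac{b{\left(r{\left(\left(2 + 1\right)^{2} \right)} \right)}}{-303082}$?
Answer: $- \frac{1154395545937}{1006392174040} \approx -1.1471$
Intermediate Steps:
$r{\left(O \right)} = - \frac{40}{9 O}$ ($r{\left(O \right)} = - \frac{4 \frac{10}{O}}{9} = - \frac{40 \frac{1}{O}}{9} = - \frac{40}{9 O}$)
$w = - \frac{13}{209}$ ($w = \frac{\left(-33 + 137\right) \frac{1}{-230 + 21}}{8} = \frac{104 \frac{1}{-209}}{8} = \frac{104 \left(- \frac{1}{209}\right)}{8} = \frac{1}{8} \left(- \frac{104}{209}\right) = - \frac{13}{209} \approx -0.062201$)
$b{\left(A \right)} = - \frac{13}{209}$
$\frac{473829}{-413080} + \frac{b{\left(r{\left(\left(2 + 1\right)^{2} \right)} \right)}}{-303082} = \frac{473829}{-413080} - \frac{13}{209 \left(-303082\right)} = 473829 \left(- \frac{1}{413080}\right) - - \frac{1}{4872626} = - \frac{473829}{413080} + \frac{1}{4872626} = - \frac{1154395545937}{1006392174040}$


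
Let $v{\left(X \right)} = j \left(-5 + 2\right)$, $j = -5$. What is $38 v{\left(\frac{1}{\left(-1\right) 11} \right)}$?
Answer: $570$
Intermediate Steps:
$v{\left(X \right)} = 15$ ($v{\left(X \right)} = - 5 \left(-5 + 2\right) = \left(-5\right) \left(-3\right) = 15$)
$38 v{\left(\frac{1}{\left(-1\right) 11} \right)} = 38 \cdot 15 = 570$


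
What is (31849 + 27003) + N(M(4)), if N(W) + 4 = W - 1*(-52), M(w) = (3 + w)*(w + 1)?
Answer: 58935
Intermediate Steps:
M(w) = (1 + w)*(3 + w) (M(w) = (3 + w)*(1 + w) = (1 + w)*(3 + w))
N(W) = 48 + W (N(W) = -4 + (W - 1*(-52)) = -4 + (W + 52) = -4 + (52 + W) = 48 + W)
(31849 + 27003) + N(M(4)) = (31849 + 27003) + (48 + (3 + 4**2 + 4*4)) = 58852 + (48 + (3 + 16 + 16)) = 58852 + (48 + 35) = 58852 + 83 = 58935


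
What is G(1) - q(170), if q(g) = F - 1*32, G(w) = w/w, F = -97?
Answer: 130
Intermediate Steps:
G(w) = 1
q(g) = -129 (q(g) = -97 - 1*32 = -97 - 32 = -129)
G(1) - q(170) = 1 - 1*(-129) = 1 + 129 = 130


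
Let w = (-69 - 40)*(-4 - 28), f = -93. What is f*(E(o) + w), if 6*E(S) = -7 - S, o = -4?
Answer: -648675/2 ≈ -3.2434e+5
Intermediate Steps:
w = 3488 (w = -109*(-32) = 3488)
E(S) = -7/6 - S/6 (E(S) = (-7 - S)/6 = -7/6 - S/6)
f*(E(o) + w) = -93*((-7/6 - ⅙*(-4)) + 3488) = -93*((-7/6 + ⅔) + 3488) = -93*(-½ + 3488) = -93*6975/2 = -648675/2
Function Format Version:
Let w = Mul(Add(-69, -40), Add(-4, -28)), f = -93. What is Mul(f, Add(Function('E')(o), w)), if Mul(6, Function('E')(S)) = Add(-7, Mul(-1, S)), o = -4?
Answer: Rational(-648675, 2) ≈ -3.2434e+5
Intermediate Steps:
w = 3488 (w = Mul(-109, -32) = 3488)
Function('E')(S) = Add(Rational(-7, 6), Mul(Rational(-1, 6), S)) (Function('E')(S) = Mul(Rational(1, 6), Add(-7, Mul(-1, S))) = Add(Rational(-7, 6), Mul(Rational(-1, 6), S)))
Mul(f, Add(Function('E')(o), w)) = Mul(-93, Add(Add(Rational(-7, 6), Mul(Rational(-1, 6), -4)), 3488)) = Mul(-93, Add(Add(Rational(-7, 6), Rational(2, 3)), 3488)) = Mul(-93, Add(Rational(-1, 2), 3488)) = Mul(-93, Rational(6975, 2)) = Rational(-648675, 2)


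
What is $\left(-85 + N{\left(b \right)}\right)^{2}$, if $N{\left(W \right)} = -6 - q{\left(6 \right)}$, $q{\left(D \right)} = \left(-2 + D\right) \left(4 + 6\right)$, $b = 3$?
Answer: $17161$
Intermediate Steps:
$q{\left(D \right)} = -20 + 10 D$ ($q{\left(D \right)} = \left(-2 + D\right) 10 = -20 + 10 D$)
$N{\left(W \right)} = -46$ ($N{\left(W \right)} = -6 - \left(-20 + 10 \cdot 6\right) = -6 - \left(-20 + 60\right) = -6 - 40 = -46$)
$\left(-85 + N{\left(b \right)}\right)^{2} = \left(-85 - 46\right)^{2} = \left(-131\right)^{2} = 17161$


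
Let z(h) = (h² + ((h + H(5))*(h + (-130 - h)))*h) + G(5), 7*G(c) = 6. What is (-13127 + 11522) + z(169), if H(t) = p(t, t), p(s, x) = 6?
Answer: -26724552/7 ≈ -3.8178e+6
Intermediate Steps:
H(t) = 6
G(c) = 6/7 (G(c) = (⅐)*6 = 6/7)
z(h) = 6/7 + h² + h*(-780 - 130*h) (z(h) = (h² + ((h + 6)*(h + (-130 - h)))*h) + 6/7 = (h² + ((6 + h)*(-130))*h) + 6/7 = (h² + (-780 - 130*h)*h) + 6/7 = (h² + h*(-780 - 130*h)) + 6/7 = 6/7 + h² + h*(-780 - 130*h))
(-13127 + 11522) + z(169) = (-13127 + 11522) + (6/7 - 780*169 - 129*169²) = -1605 + (6/7 - 131820 - 129*28561) = -1605 + (6/7 - 131820 - 3684369) = -1605 - 26713317/7 = -26724552/7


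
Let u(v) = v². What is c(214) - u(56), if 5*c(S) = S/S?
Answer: -15679/5 ≈ -3135.8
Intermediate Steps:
c(S) = ⅕ (c(S) = (S/S)/5 = (⅕)*1 = ⅕)
c(214) - u(56) = ⅕ - 1*56² = ⅕ - 1*3136 = ⅕ - 3136 = -15679/5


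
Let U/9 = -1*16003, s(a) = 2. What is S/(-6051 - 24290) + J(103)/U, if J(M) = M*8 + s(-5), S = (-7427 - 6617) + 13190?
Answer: 97937392/4369923207 ≈ 0.022412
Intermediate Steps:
S = -854 (S = -14044 + 13190 = -854)
U = -144027 (U = 9*(-1*16003) = 9*(-16003) = -144027)
J(M) = 2 + 8*M (J(M) = M*8 + 2 = 8*M + 2 = 2 + 8*M)
S/(-6051 - 24290) + J(103)/U = -854/(-6051 - 24290) + (2 + 8*103)/(-144027) = -854/(-30341) + (2 + 824)*(-1/144027) = -854*(-1/30341) + 826*(-1/144027) = 854/30341 - 826/144027 = 97937392/4369923207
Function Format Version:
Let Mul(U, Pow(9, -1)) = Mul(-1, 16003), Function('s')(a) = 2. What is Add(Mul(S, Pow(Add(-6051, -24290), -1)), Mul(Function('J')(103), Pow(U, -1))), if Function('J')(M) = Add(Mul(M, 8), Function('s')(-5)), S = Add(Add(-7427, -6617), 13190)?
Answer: Rational(97937392, 4369923207) ≈ 0.022412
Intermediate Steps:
S = -854 (S = Add(-14044, 13190) = -854)
U = -144027 (U = Mul(9, Mul(-1, 16003)) = Mul(9, -16003) = -144027)
Function('J')(M) = Add(2, Mul(8, M)) (Function('J')(M) = Add(Mul(M, 8), 2) = Add(Mul(8, M), 2) = Add(2, Mul(8, M)))
Add(Mul(S, Pow(Add(-6051, -24290), -1)), Mul(Function('J')(103), Pow(U, -1))) = Add(Mul(-854, Pow(Add(-6051, -24290), -1)), Mul(Add(2, Mul(8, 103)), Pow(-144027, -1))) = Add(Mul(-854, Pow(-30341, -1)), Mul(Add(2, 824), Rational(-1, 144027))) = Add(Mul(-854, Rational(-1, 30341)), Mul(826, Rational(-1, 144027))) = Add(Rational(854, 30341), Rational(-826, 144027)) = Rational(97937392, 4369923207)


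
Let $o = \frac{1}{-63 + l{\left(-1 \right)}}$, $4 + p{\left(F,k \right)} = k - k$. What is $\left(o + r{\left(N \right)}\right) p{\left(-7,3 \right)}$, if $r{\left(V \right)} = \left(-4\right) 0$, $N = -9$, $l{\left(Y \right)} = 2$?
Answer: $\frac{4}{61} \approx 0.065574$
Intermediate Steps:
$p{\left(F,k \right)} = -4$ ($p{\left(F,k \right)} = -4 + \left(k - k\right) = -4 + 0 = -4$)
$r{\left(V \right)} = 0$
$o = - \frac{1}{61}$ ($o = \frac{1}{-63 + 2} = \frac{1}{-61} = - \frac{1}{61} \approx -0.016393$)
$\left(o + r{\left(N \right)}\right) p{\left(-7,3 \right)} = \left(- \frac{1}{61} + 0\right) \left(-4\right) = \left(- \frac{1}{61}\right) \left(-4\right) = \frac{4}{61}$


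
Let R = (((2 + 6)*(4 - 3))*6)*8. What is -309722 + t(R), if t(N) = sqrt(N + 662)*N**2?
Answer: -309722 + 147456*sqrt(1046) ≈ 4.4593e+6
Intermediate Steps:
R = 384 (R = ((8*1)*6)*8 = (8*6)*8 = 48*8 = 384)
t(N) = N**2*sqrt(662 + N) (t(N) = sqrt(662 + N)*N**2 = N**2*sqrt(662 + N))
-309722 + t(R) = -309722 + 384**2*sqrt(662 + 384) = -309722 + 147456*sqrt(1046)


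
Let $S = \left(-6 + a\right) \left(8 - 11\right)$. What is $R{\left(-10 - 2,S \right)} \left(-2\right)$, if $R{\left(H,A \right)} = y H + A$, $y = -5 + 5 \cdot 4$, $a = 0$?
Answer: $324$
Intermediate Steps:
$S = 18$ ($S = \left(-6 + 0\right) \left(8 - 11\right) = \left(-6\right) \left(-3\right) = 18$)
$y = 15$ ($y = -5 + 20 = 15$)
$R{\left(H,A \right)} = A + 15 H$ ($R{\left(H,A \right)} = 15 H + A = A + 15 H$)
$R{\left(-10 - 2,S \right)} \left(-2\right) = \left(18 + 15 \left(-10 - 2\right)\right) \left(-2\right) = \left(18 + 15 \left(-12\right)\right) \left(-2\right) = \left(18 - 180\right) \left(-2\right) = \left(-162\right) \left(-2\right) = 324$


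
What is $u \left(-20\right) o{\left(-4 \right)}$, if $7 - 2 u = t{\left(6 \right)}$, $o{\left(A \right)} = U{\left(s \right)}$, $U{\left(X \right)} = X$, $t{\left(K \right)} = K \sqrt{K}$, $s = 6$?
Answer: $-420 + 360 \sqrt{6} \approx 461.82$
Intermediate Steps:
$t{\left(K \right)} = K^{\frac{3}{2}}$
$o{\left(A \right)} = 6$
$u = \frac{7}{2} - 3 \sqrt{6}$ ($u = \frac{7}{2} - \frac{6^{\frac{3}{2}}}{2} = \frac{7}{2} - \frac{6 \sqrt{6}}{2} = \frac{7}{2} - 3 \sqrt{6} \approx -3.8485$)
$u \left(-20\right) o{\left(-4 \right)} = \left(\frac{7}{2} - 3 \sqrt{6}\right) \left(-20\right) 6 = \left(-70 + 60 \sqrt{6}\right) 6 = -420 + 360 \sqrt{6}$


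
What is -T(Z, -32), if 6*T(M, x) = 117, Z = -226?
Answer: -39/2 ≈ -19.500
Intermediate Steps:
T(M, x) = 39/2 (T(M, x) = (⅙)*117 = 39/2)
-T(Z, -32) = -1*39/2 = -39/2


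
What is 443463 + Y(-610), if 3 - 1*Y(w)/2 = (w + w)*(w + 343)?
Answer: -208011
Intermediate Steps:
Y(w) = 6 - 4*w*(343 + w) (Y(w) = 6 - 2*(w + w)*(w + 343) = 6 - 2*2*w*(343 + w) = 6 - 4*w*(343 + w))
443463 + Y(-610) = 443463 + (6 - 1372*(-610) - 4*(-610)²) = 443463 + (6 + 836920 - 4*372100) = 443463 + (6 + 836920 - 1488400) = 443463 - 651474 = -208011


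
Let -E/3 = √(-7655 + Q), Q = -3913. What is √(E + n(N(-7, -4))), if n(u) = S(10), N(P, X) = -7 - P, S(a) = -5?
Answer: √(-5 - 12*I*√723) ≈ 12.604 - 12.8*I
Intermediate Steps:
n(u) = -5
E = -12*I*√723 (E = -3*√(-7655 - 3913) = -12*I*√723 ≈ -322.66*I)
√(E + n(N(-7, -4))) = √(-12*I*√723 - 5) = √(-5 - 12*I*√723)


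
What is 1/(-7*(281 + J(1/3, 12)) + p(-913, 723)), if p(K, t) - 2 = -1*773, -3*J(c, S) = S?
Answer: -1/2710 ≈ -0.00036900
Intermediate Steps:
J(c, S) = -S/3
p(K, t) = -771 (p(K, t) = 2 - 1*773 = 2 - 773 = -771)
1/(-7*(281 + J(1/3, 12)) + p(-913, 723)) = 1/(-7*(281 - ⅓*12) - 771) = 1/(-7*(281 - 4) - 771) = 1/(-7*277 - 771) = 1/(-1939 - 771) = 1/(-2710) = -1/2710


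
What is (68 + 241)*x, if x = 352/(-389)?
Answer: -108768/389 ≈ -279.61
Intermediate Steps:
x = -352/389 (x = 352*(-1/389) = -352/389 ≈ -0.90488)
(68 + 241)*x = (68 + 241)*(-352/389) = 309*(-352/389) = -108768/389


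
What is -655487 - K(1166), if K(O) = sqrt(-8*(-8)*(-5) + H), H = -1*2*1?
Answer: -655487 - I*sqrt(322) ≈ -6.5549e+5 - 17.944*I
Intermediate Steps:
H = -2 (H = -2*1 = -2)
K(O) = I*sqrt(322) (K(O) = sqrt(-8*(-8)*(-5) - 2) = sqrt(64*(-5) - 2) = sqrt(-320 - 2) = sqrt(-322) = I*sqrt(322))
-655487 - K(1166) = -655487 - I*sqrt(322)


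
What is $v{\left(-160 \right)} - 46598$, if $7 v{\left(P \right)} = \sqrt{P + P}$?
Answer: $-46598 + \frac{8 i \sqrt{5}}{7} \approx -46598.0 + 2.5555 i$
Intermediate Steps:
$v{\left(P \right)} = \frac{\sqrt{2} \sqrt{P}}{7}$ ($v{\left(P \right)} = \frac{\sqrt{P + P}}{7} = \frac{\sqrt{2 P}}{7} = \frac{\sqrt{2} \sqrt{P}}{7}$)
$v{\left(-160 \right)} - 46598 = \frac{\sqrt{2} \sqrt{-160}}{7} - 46598 = \frac{\sqrt{2} \cdot 4 i \sqrt{10}}{7} - 46598 = \frac{8 i \sqrt{5}}{7} - 46598 = -46598 + \frac{8 i \sqrt{5}}{7}$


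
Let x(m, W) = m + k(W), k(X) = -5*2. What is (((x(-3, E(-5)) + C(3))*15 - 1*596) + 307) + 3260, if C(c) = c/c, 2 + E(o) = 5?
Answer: 2791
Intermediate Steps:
E(o) = 3 (E(o) = -2 + 5 = 3)
k(X) = -10
x(m, W) = -10 + m (x(m, W) = m - 10 = -10 + m)
C(c) = 1
(((x(-3, E(-5)) + C(3))*15 - 1*596) + 307) + 3260 = ((((-10 - 3) + 1)*15 - 1*596) + 307) + 3260 = (((-13 + 1)*15 - 596) + 307) + 3260 = ((-12*15 - 596) + 307) + 3260 = ((-180 - 596) + 307) + 3260 = (-776 + 307) + 3260 = -469 + 3260 = 2791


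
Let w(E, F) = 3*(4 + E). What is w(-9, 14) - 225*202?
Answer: -45465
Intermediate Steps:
w(E, F) = 12 + 3*E
w(-9, 14) - 225*202 = (12 + 3*(-9)) - 225*202 = (12 - 27) - 45450 = -15 - 45450 = -45465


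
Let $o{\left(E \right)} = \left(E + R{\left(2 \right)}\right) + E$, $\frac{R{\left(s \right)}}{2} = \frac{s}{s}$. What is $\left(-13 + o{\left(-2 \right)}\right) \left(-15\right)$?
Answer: $225$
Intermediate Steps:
$R{\left(s \right)} = 2$ ($R{\left(s \right)} = 2 \frac{s}{s} = 2 \cdot 1 = 2$)
$o{\left(E \right)} = 2 + 2 E$ ($o{\left(E \right)} = \left(E + 2\right) + E = \left(2 + E\right) + E = 2 + 2 E$)
$\left(-13 + o{\left(-2 \right)}\right) \left(-15\right) = \left(-13 + \left(2 + 2 \left(-2\right)\right)\right) \left(-15\right) = \left(-13 + \left(2 - 4\right)\right) \left(-15\right) = \left(-13 - 2\right) \left(-15\right) = \left(-15\right) \left(-15\right) = 225$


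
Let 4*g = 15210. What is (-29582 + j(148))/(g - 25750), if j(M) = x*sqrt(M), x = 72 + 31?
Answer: 59164/43895 - 412*sqrt(37)/43895 ≈ 1.2908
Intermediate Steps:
g = 7605/2 (g = (1/4)*15210 = 7605/2 ≈ 3802.5)
x = 103
j(M) = 103*sqrt(M)
(-29582 + j(148))/(g - 25750) = (-29582 + 103*sqrt(148))/(7605/2 - 25750) = (-29582 + 103*(2*sqrt(37)))/(-43895/2) = (-29582 + 206*sqrt(37))*(-2/43895) = 59164/43895 - 412*sqrt(37)/43895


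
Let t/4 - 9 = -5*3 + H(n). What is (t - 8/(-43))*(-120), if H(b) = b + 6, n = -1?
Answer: 19680/43 ≈ 457.67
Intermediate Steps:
H(b) = 6 + b
t = -4 (t = 36 + 4*(-5*3 + (6 - 1)) = 36 + 4*(-15 + 5) = 36 + 4*(-10) = 36 - 40 = -4)
(t - 8/(-43))*(-120) = (-4 - 8/(-43))*(-120) = (-4 - 8*(-1/43))*(-120) = (-4 + 8/43)*(-120) = -164/43*(-120) = 19680/43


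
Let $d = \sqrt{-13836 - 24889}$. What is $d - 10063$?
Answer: $-10063 + 5 i \sqrt{1549} \approx -10063.0 + 196.79 i$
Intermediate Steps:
$d = 5 i \sqrt{1549}$ ($d = \sqrt{-38725} = 5 i \sqrt{1549} \approx 196.79 i$)
$d - 10063 = 5 i \sqrt{1549} - 10063 = -10063 + 5 i \sqrt{1549}$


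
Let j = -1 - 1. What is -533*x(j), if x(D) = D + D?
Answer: 2132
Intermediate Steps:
j = -2
x(D) = 2*D
-533*x(j) = -1066*(-2) = -533*(-4) = 2132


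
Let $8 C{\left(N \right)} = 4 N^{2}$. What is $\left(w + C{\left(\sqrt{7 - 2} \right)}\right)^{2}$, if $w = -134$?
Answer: $\frac{69169}{4} \approx 17292.0$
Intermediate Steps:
$C{\left(N \right)} = \frac{N^{2}}{2}$ ($C{\left(N \right)} = \frac{4 N^{2}}{8} = \frac{N^{2}}{2}$)
$\left(w + C{\left(\sqrt{7 - 2} \right)}\right)^{2} = \left(-134 + \frac{\left(\sqrt{7 - 2}\right)^{2}}{2}\right)^{2} = \left(-134 + \frac{\left(\sqrt{5}\right)^{2}}{2}\right)^{2} = \left(-134 + \frac{1}{2} \cdot 5\right)^{2} = \left(-134 + \frac{5}{2}\right)^{2} = \left(- \frac{263}{2}\right)^{2} = \frac{69169}{4}$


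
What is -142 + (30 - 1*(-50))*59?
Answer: 4578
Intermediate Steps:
-142 + (30 - 1*(-50))*59 = -142 + (30 + 50)*59 = -142 + 80*59 = -142 + 4720 = 4578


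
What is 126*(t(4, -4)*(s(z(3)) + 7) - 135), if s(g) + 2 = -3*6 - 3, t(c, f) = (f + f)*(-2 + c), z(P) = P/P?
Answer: 15246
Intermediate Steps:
z(P) = 1
t(c, f) = 2*f*(-2 + c) (t(c, f) = (2*f)*(-2 + c) = 2*f*(-2 + c))
s(g) = -23 (s(g) = -2 + (-3*6 - 3) = -2 + (-18 - 3) = -2 - 21 = -23)
126*(t(4, -4)*(s(z(3)) + 7) - 135) = 126*((2*(-4)*(-2 + 4))*(-23 + 7) - 135) = 126*((2*(-4)*2)*(-16) - 135) = 126*(-16*(-16) - 135) = 126*(256 - 135) = 126*121 = 15246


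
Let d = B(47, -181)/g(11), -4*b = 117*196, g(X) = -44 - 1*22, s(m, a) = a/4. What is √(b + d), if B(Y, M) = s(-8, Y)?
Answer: I*√99894894/132 ≈ 75.718*I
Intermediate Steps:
s(m, a) = a/4 (s(m, a) = a*(¼) = a/4)
B(Y, M) = Y/4
g(X) = -66 (g(X) = -44 - 22 = -66)
b = -5733 (b = -117*196/4 = -¼*22932 = -5733)
d = -47/264 (d = ((¼)*47)/(-66) = (47/4)*(-1/66) = -47/264 ≈ -0.17803)
√(b + d) = √(-5733 - 47/264) = √(-1513559/264) = I*√99894894/132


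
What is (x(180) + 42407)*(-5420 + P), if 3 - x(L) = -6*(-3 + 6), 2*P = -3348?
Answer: -300984232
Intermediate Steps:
P = -1674 (P = (½)*(-3348) = -1674)
x(L) = 21 (x(L) = 3 - (-6)*(-3 + 6) = 3 - (-6)*3 = 3 - 1*(-18) = 3 + 18 = 21)
(x(180) + 42407)*(-5420 + P) = (21 + 42407)*(-5420 - 1674) = 42428*(-7094) = -300984232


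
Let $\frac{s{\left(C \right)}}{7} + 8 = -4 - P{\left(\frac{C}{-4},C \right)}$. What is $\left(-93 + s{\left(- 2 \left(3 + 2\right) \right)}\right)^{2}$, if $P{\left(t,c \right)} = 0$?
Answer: $31329$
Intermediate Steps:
$s{\left(C \right)} = -84$ ($s{\left(C \right)} = -56 + 7 \left(-4 - 0\right) = -56 + 7 \left(-4 + 0\right) = -56 + 7 \left(-4\right) = -56 - 28 = -84$)
$\left(-93 + s{\left(- 2 \left(3 + 2\right) \right)}\right)^{2} = \left(-93 - 84\right)^{2} = \left(-177\right)^{2} = 31329$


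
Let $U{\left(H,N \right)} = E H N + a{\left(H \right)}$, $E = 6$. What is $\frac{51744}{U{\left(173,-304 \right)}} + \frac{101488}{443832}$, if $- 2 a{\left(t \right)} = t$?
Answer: $\frac{2266969270}{35022616683} \approx 0.064729$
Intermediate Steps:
$a{\left(t \right)} = - \frac{t}{2}$
$U{\left(H,N \right)} = - \frac{H}{2} + 6 H N$ ($U{\left(H,N \right)} = 6 H N - \frac{H}{2} = - \frac{H}{2} + 6 H N$)
$\frac{51744}{U{\left(173,-304 \right)}} + \frac{101488}{443832} = \frac{51744}{\frac{1}{2} \cdot 173 \left(-1 + 12 \left(-304\right)\right)} + \frac{101488}{443832} = \frac{51744}{\frac{1}{2} \cdot 173 \left(-1 - 3648\right)} + 101488 \cdot \frac{1}{443832} = \frac{51744}{\frac{1}{2} \cdot 173 \left(-3649\right)} + \frac{12686}{55479} = \frac{51744}{- \frac{631277}{2}} + \frac{12686}{55479} = 51744 \left(- \frac{2}{631277}\right) + \frac{12686}{55479} = - \frac{103488}{631277} + \frac{12686}{55479} = \frac{2266969270}{35022616683}$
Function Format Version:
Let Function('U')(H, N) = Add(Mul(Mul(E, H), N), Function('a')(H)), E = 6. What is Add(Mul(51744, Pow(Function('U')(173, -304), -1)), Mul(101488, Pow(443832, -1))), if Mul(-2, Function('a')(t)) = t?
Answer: Rational(2266969270, 35022616683) ≈ 0.064729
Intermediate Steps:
Function('a')(t) = Mul(Rational(-1, 2), t)
Function('U')(H, N) = Add(Mul(Rational(-1, 2), H), Mul(6, H, N)) (Function('U')(H, N) = Add(Mul(Mul(6, H), N), Mul(Rational(-1, 2), H)) = Add(Mul(6, H, N), Mul(Rational(-1, 2), H)) = Add(Mul(Rational(-1, 2), H), Mul(6, H, N)))
Add(Mul(51744, Pow(Function('U')(173, -304), -1)), Mul(101488, Pow(443832, -1))) = Add(Mul(51744, Pow(Mul(Rational(1, 2), 173, Add(-1, Mul(12, -304))), -1)), Mul(101488, Pow(443832, -1))) = Add(Mul(51744, Pow(Mul(Rational(1, 2), 173, Add(-1, -3648)), -1)), Mul(101488, Rational(1, 443832))) = Add(Mul(51744, Pow(Mul(Rational(1, 2), 173, -3649), -1)), Rational(12686, 55479)) = Add(Mul(51744, Pow(Rational(-631277, 2), -1)), Rational(12686, 55479)) = Add(Mul(51744, Rational(-2, 631277)), Rational(12686, 55479)) = Add(Rational(-103488, 631277), Rational(12686, 55479)) = Rational(2266969270, 35022616683)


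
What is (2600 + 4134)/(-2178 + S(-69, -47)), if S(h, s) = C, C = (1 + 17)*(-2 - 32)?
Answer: -3367/1395 ≈ -2.4136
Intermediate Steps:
C = -612 (C = 18*(-34) = -612)
S(h, s) = -612
(2600 + 4134)/(-2178 + S(-69, -47)) = (2600 + 4134)/(-2178 - 612) = 6734/(-2790) = 6734*(-1/2790) = -3367/1395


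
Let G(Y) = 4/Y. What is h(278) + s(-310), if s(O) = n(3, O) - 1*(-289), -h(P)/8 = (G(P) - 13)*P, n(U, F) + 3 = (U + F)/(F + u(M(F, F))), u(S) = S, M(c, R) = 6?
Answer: 8866771/304 ≈ 29167.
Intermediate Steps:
n(U, F) = -3 + (F + U)/(6 + F) (n(U, F) = -3 + (U + F)/(F + 6) = -3 + (F + U)/(6 + F))
h(P) = -8*P*(-13 + 4/P) (h(P) = -8*(4/P - 13)*P = -8*(-13 + 4/P)*P = -8*P*(-13 + 4/P))
s(O) = 289 + (-15 - 2*O)/(6 + O) (s(O) = (-18 + 3 - 2*O)/(6 + O) - 1*(-289) = (-15 - 2*O)/(6 + O) + 289 = 289 + (-15 - 2*O)/(6 + O))
h(278) + s(-310) = (-32 + 104*278) + (1719 + 287*(-310))/(6 - 310) = (-32 + 28912) + (1719 - 88970)/(-304) = 28880 - 1/304*(-87251) = 28880 + 87251/304 = 8866771/304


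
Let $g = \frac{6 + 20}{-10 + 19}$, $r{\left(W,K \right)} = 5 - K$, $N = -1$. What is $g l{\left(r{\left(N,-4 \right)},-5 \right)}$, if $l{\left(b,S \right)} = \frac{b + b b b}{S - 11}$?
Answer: $- \frac{533}{4} \approx -133.25$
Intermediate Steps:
$l{\left(b,S \right)} = \frac{b + b^{3}}{-11 + S}$ ($l{\left(b,S \right)} = \frac{b + b^{2} b}{-11 + S} = \frac{b + b^{3}}{-11 + S}$)
$g = \frac{26}{9} \approx 2.8889$
$g l{\left(r{\left(N,-4 \right)},-5 \right)} = \frac{26 \frac{\left(5 - -4\right) + \left(5 - -4\right)^{3}}{-11 - 5}}{9} = \frac{26 \frac{\left(5 + 4\right) + \left(5 + 4\right)^{3}}{-16}}{9} = \frac{26 \left(- \frac{9 + 9^{3}}{16}\right)}{9} = \frac{26 \left(- \frac{9 + 729}{16}\right)}{9} = \frac{26 \left(\left(- \frac{1}{16}\right) 738\right)}{9} = \frac{26}{9} \left(- \frac{369}{8}\right) = - \frac{533}{4}$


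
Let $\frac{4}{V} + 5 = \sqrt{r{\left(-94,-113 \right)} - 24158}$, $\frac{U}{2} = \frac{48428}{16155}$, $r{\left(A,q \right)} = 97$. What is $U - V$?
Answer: $\frac{1166598358}{194554665} + \frac{2 i \sqrt{24061}}{12043} \approx 5.9962 + 0.02576 i$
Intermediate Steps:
$U = \frac{96856}{16155}$ ($U = 2 \cdot \frac{48428}{16155} = \frac{96856}{16155} \approx 5.9954$)
$V = \frac{4}{-5 + i \sqrt{24061}}$ ($V = \frac{4}{-5 + \sqrt{97 - 24158}} = \frac{4}{-5 + \sqrt{-24061}} = \frac{4}{-5 + i \sqrt{24061}} \approx -0.00083036 - 0.02576 i$)
$U - V = \frac{96856}{16155} - \left(- \frac{10}{12043} - \frac{2 i \sqrt{24061}}{12043}\right) = \frac{96856}{16155} + \left(\frac{10}{12043} + \frac{2 i \sqrt{24061}}{12043}\right) = \frac{1166598358}{194554665} + \frac{2 i \sqrt{24061}}{12043}$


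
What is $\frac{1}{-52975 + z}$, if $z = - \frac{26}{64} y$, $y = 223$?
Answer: $- \frac{32}{1698099} \approx -1.8845 \cdot 10^{-5}$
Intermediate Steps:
$z = - \frac{2899}{32}$ ($z = - \frac{26}{64} \cdot 223 = \left(-26\right) \frac{1}{64} \cdot 223 = \left(- \frac{13}{32}\right) 223 = - \frac{2899}{32} \approx -90.594$)
$\frac{1}{-52975 + z} = \frac{1}{-52975 - \frac{2899}{32}} = \frac{1}{- \frac{1698099}{32}} = - \frac{32}{1698099}$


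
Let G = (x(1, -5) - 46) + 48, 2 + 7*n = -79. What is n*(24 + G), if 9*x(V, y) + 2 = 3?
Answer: -2115/7 ≈ -302.14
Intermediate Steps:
n = -81/7 (n = -2/7 + (⅐)*(-79) = -2/7 - 79/7 = -81/7 ≈ -11.571)
x(V, y) = ⅑ (x(V, y) = -2/9 + (⅑)*3 = -2/9 + ⅓ = ⅑)
G = 19/9 (G = (⅑ - 46) + 48 = -413/9 + 48 = 19/9 ≈ 2.1111)
n*(24 + G) = -81*(24 + 19/9)/7 = -81/7*235/9 = -2115/7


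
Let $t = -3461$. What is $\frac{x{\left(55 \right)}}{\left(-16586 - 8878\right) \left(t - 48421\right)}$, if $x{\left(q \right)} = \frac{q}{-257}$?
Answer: $- \frac{55}{339528674736} \approx -1.6199 \cdot 10^{-10}$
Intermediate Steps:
$x{\left(q \right)} = - \frac{q}{257}$ ($x{\left(q \right)} = q \left(- \frac{1}{257}\right) = - \frac{q}{257}$)
$\frac{x{\left(55 \right)}}{\left(-16586 - 8878\right) \left(t - 48421\right)} = \frac{\left(- \frac{1}{257}\right) 55}{\left(-16586 - 8878\right) \left(-3461 - 48421\right)} = - \frac{55}{257 \left(\left(-25464\right) \left(-51882\right)\right)} = - \frac{55}{257 \cdot 1321123248} = \left(- \frac{55}{257}\right) \frac{1}{1321123248} = - \frac{55}{339528674736}$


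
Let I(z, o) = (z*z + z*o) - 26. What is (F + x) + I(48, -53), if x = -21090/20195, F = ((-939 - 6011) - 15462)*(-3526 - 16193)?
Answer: 1785003580300/4039 ≈ 4.4194e+8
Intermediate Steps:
I(z, o) = -26 + z² + o*z (I(z, o) = (z² + o*z) - 26 = -26 + z² + o*z)
F = 441942228 (F = (-6950 - 15462)*(-19719) = -22412*(-19719) = 441942228)
x = -4218/4039 (x = -21090*1/20195 = -4218/4039 ≈ -1.0443)
(F + x) + I(48, -53) = (441942228 - 4218/4039) + (-26 + 48² - 53*48) = 1785004654674/4039 + (-26 + 2304 - 2544) = 1785004654674/4039 - 266 = 1785003580300/4039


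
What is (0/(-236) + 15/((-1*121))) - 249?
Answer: -30144/121 ≈ -249.12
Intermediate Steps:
(0/(-236) + 15/((-1*121))) - 249 = (0*(-1/236) + 15/(-121)) - 249 = (0 + 15*(-1/121)) - 249 = (0 - 15/121) - 249 = -15/121 - 249 = -30144/121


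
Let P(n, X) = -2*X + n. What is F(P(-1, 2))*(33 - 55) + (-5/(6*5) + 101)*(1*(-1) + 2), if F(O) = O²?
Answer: -2695/6 ≈ -449.17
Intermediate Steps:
P(n, X) = n - 2*X
F(P(-1, 2))*(33 - 55) + (-5/(6*5) + 101)*(1*(-1) + 2) = (-1 - 2*2)²*(33 - 55) + (-5/(6*5) + 101)*(1*(-1) + 2) = (-1 - 4)²*(-22) + (-5/30 + 101)*(-1 + 2) = (-5)²*(-22) + (-5*1/30 + 101)*1 = 25*(-22) + (-⅙ + 101)*1 = -550 + (605/6)*1 = -550 + 605/6 = -2695/6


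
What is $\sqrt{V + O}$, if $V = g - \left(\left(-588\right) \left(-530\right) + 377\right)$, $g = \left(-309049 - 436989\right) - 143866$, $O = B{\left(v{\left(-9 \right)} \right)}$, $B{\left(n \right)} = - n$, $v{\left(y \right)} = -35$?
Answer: $293 i \sqrt{14} \approx 1096.3 i$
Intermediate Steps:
$O = 35$ ($O = \left(-1\right) \left(-35\right) = 35$)
$g = -889904$ ($g = -746038 - 143866 = -889904$)
$V = -1201921$ ($V = -889904 - \left(\left(-588\right) \left(-530\right) + 377\right) = -889904 - \left(311640 + 377\right) = -889904 - 312017 = -1201921$)
$\sqrt{V + O} = \sqrt{-1201921 + 35} = \sqrt{-1201886} = 293 i \sqrt{14}$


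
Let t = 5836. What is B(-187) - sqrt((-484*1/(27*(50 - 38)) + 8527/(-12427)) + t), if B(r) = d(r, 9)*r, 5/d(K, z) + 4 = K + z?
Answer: 935/182 - sqrt(252506637254)/6579 ≈ -71.242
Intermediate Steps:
d(K, z) = 5/(-4 + K + z) (d(K, z) = 5/(-4 + (K + z)) = 5/(-4 + K + z))
B(r) = 5*r/(5 + r) (B(r) = (5/(-4 + r + 9))*r = (5/(5 + r))*r = 5*r/(5 + r))
B(-187) - sqrt((-484*1/(27*(50 - 38)) + 8527/(-12427)) + t) = 5*(-187)/(5 - 187) - sqrt((-484*1/(27*(50 - 38)) + 8527/(-12427)) + 5836) = 5*(-187)/(-182) - sqrt((-484/(12*27) + 8527*(-1/12427)) + 5836) = 5*(-187)*(-1/182) - sqrt((-484/324 - 8527/12427) + 5836) = 935/182 - sqrt((-484*1/324 - 8527/12427) + 5836) = 935/182 - sqrt((-121/81 - 8527/12427) + 5836) = 935/182 - sqrt(-2194354/1006587 + 5836) = 935/182 - sqrt(5872247378/1006587) = 935/182 - sqrt(252506637254)/6579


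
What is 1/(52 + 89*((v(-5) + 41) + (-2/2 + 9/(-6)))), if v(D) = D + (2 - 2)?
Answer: 2/6067 ≈ 0.00032965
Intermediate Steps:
v(D) = D (v(D) = D + 0 = D)
1/(52 + 89*((v(-5) + 41) + (-2/2 + 9/(-6)))) = 1/(52 + 89*((-5 + 41) + (-2/2 + 9/(-6)))) = 1/(52 + 89*(36 + (-2*½ + 9*(-⅙)))) = 1/(52 + 89*(36 + (-1 - 3/2))) = 1/(52 + 89*(36 - 5/2)) = 1/(52 + 89*(67/2)) = 1/(52 + 5963/2) = 1/(6067/2) = 2/6067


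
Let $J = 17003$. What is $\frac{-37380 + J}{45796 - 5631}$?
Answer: $- \frac{20377}{40165} \approx -0.50733$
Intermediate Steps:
$\frac{-37380 + J}{45796 - 5631} = \frac{-37380 + 17003}{45796 - 5631} = - \frac{20377}{40165}$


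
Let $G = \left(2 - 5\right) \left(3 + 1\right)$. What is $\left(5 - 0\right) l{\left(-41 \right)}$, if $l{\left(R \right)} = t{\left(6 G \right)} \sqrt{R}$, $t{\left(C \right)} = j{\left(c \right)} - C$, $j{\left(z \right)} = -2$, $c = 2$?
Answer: $350 i \sqrt{41} \approx 2241.1 i$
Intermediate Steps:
$G = -12$ ($G = \left(-3\right) 4 = -12$)
$t{\left(C \right)} = -2 - C$
$l{\left(R \right)} = 70 \sqrt{R}$ ($l{\left(R \right)} = \left(-2 - 6 \left(-12\right)\right) \sqrt{R} = \left(-2 - -72\right) \sqrt{R} = \left(-2 + 72\right) \sqrt{R} = 70 \sqrt{R}$)
$\left(5 - 0\right) l{\left(-41 \right)} = \left(5 - 0\right) 70 \sqrt{-41} = \left(5 + 0\right) 70 i \sqrt{41} = 5 \cdot 70 i \sqrt{41} = 350 i \sqrt{41}$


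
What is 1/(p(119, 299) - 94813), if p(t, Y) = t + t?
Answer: -1/94575 ≈ -1.0574e-5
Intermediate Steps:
p(t, Y) = 2*t
1/(p(119, 299) - 94813) = 1/(2*119 - 94813) = 1/(238 - 94813) = 1/(-94575) = -1/94575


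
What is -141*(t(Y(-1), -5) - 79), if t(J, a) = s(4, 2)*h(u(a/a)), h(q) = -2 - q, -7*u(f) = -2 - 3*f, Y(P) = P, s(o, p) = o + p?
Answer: 94047/7 ≈ 13435.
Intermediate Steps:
u(f) = 2/7 + 3*f/7 (u(f) = -(-2 - 3*f)/7 = 2/7 + 3*f/7)
t(J, a) = -114/7 (t(J, a) = (4 + 2)*(-2 - (2/7 + 3*(a/a)/7)) = 6*(-2 - (2/7 + (3/7)*1)) = 6*(-2 - (2/7 + 3/7)) = 6*(-2 - 1*5/7) = 6*(-2 - 5/7) = 6*(-19/7) = -114/7)
-141*(t(Y(-1), -5) - 79) = -141*(-114/7 - 79) = -141*(-667/7) = 94047/7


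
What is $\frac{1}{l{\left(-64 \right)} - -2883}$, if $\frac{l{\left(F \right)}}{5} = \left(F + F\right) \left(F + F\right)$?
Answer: $\frac{1}{84803} \approx 1.1792 \cdot 10^{-5}$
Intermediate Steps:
$l{\left(F \right)} = 20 F^{2}$ ($l{\left(F \right)} = 5 \left(F + F\right) \left(F + F\right) = 5 \cdot 2 F 2 F = 5 \cdot 4 F^{2} = 20 F^{2}$)
$\frac{1}{l{\left(-64 \right)} - -2883} = \frac{1}{20 \left(-64\right)^{2} - -2883} = \frac{1}{20 \cdot 4096 + \left(-11716 + 14599\right)} = \frac{1}{81920 + 2883} = \frac{1}{84803}$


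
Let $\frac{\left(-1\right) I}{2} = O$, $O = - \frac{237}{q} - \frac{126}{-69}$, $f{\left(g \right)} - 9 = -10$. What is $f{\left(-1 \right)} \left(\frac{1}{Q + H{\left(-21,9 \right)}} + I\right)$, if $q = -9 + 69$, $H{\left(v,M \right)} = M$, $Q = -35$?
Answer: $- \frac{6293}{1495} \approx -4.2094$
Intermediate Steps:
$f{\left(g \right)} = -1$ ($f{\left(g \right)} = 9 - 10 = -1$)
$q = 60$
$O = - \frac{977}{460}$ ($O = - \frac{237}{60} - \frac{126}{-69} = \left(-237\right) \frac{1}{60} - - \frac{42}{23} = - \frac{79}{20} + \frac{42}{23} = - \frac{977}{460} \approx -2.1239$)
$I = \frac{977}{230}$ ($I = \left(-2\right) \left(- \frac{977}{460}\right) = \frac{977}{230} \approx 4.2478$)
$f{\left(-1 \right)} \left(\frac{1}{Q + H{\left(-21,9 \right)}} + I\right) = - (\frac{1}{-35 + 9} + \frac{977}{230}) = - (\frac{1}{-26} + \frac{977}{230}) = - (- \frac{1}{26} + \frac{977}{230}) = \left(-1\right) \frac{6293}{1495} = - \frac{6293}{1495}$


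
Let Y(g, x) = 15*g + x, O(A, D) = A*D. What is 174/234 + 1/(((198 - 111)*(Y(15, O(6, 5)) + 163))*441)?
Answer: 155028271/208486278 ≈ 0.74359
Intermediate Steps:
Y(g, x) = x + 15*g
174/234 + 1/(((198 - 111)*(Y(15, O(6, 5)) + 163))*441) = 174/234 + 1/(((198 - 111)*((6*5 + 15*15) + 163))*441) = 174*(1/234) + (1/441)/(87*((30 + 225) + 163)) = 29/39 + (1/441)/(87*(255 + 163)) = 29/39 + (1/441)/(87*418) = 29/39 + (1/441)/36366 = 29/39 + (1/36366)*(1/441) = 29/39 + 1/16037406 = 155028271/208486278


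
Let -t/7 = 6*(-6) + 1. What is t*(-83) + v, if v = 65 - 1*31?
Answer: -20301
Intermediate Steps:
v = 34 (v = 65 - 31 = 34)
t = 245 (t = -7*(6*(-6) + 1) = -7*(-36 + 1) = -7*(-35) = 245)
t*(-83) + v = 245*(-83) + 34 = -20335 + 34 = -20301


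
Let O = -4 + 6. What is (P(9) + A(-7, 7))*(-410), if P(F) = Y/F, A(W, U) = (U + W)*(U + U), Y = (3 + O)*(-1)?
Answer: 2050/9 ≈ 227.78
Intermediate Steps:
O = 2
Y = -5 (Y = (3 + 2)*(-1) = 5*(-1) = -5)
A(W, U) = 2*U*(U + W) (A(W, U) = (U + W)*(2*U) = 2*U*(U + W))
P(F) = -5/F
(P(9) + A(-7, 7))*(-410) = (-5/9 + 2*7*(7 - 7))*(-410) = (-5*⅑ + 2*7*0)*(-410) = (-5/9 + 0)*(-410) = -5/9*(-410) = 2050/9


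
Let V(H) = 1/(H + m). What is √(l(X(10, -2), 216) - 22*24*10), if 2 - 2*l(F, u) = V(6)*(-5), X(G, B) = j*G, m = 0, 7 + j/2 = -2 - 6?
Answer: I*√190029/6 ≈ 72.654*I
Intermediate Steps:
j = -30 (j = -14 + 2*(-2 - 6) = -14 + 2*(-8) = -14 - 16 = -30)
V(H) = 1/H (V(H) = 1/(H + 0) = 1/H)
X(G, B) = -30*G
l(F, u) = 17/12 (l(F, u) = 1 - (-5)/(2*6) = 1 - (-5)/12 = 1 - ½*(-⅚) = 1 + 5/12 = 17/12)
√(l(X(10, -2), 216) - 22*24*10) = √(17/12 - 22*24*10) = √(17/12 - 528*10) = √(17/12 - 5280) = √(-63343/12) = I*√190029/6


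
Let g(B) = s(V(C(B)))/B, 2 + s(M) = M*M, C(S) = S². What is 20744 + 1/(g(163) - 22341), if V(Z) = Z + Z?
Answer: 58498193241659/2820005459 ≈ 20744.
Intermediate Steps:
V(Z) = 2*Z
s(M) = -2 + M² (s(M) = -2 + M*M = -2 + M²)
g(B) = (-2 + 4*B⁴)/B (g(B) = (-2 + (2*B²)²)/B = (-2 + 4*B⁴)/B)
20744 + 1/(g(163) - 22341) = 20744 + 1/(2*(-1 + 2*163⁴)/163 - 22341) = 20744 + 1/(2*(1/163)*(-1 + 2*705911761) - 22341) = 20744 + 1/(2*(1/163)*(-1 + 1411823522) - 22341) = 20744 + 1/(2*(1/163)*1411823521 - 22341) = 20744 + 1/(2823647042/163 - 22341) = 20744 + 1/(2820005459/163) = 20744 + 163/2820005459 = 58498193241659/2820005459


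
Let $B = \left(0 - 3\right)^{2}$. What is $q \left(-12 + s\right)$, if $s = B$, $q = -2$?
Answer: $6$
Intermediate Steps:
$B = 9$ ($B = \left(-3\right)^{2} = 9$)
$s = 9$
$q \left(-12 + s\right) = - 2 \left(-12 + 9\right) = \left(-2\right) \left(-3\right) = 6$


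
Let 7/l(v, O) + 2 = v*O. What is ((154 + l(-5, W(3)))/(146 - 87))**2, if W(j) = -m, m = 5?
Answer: 12595401/1841449 ≈ 6.8399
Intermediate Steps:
W(j) = -5 (W(j) = -1*5 = -5)
l(v, O) = 7/(-2 + O*v) (l(v, O) = 7/(-2 + v*O) = 7/(-2 + O*v))
((154 + l(-5, W(3)))/(146 - 87))**2 = ((154 + 7/(-2 - 5*(-5)))/(146 - 87))**2 = ((154 + 7/(-2 + 25))/59)**2 = ((154 + 7/23)*(1/59))**2 = ((3549/23)*(1/59))**2 = (3549/1357)**2 = 12595401/1841449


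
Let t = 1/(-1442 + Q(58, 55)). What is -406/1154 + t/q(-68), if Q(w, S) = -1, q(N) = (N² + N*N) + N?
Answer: -2689088797/7643368980 ≈ -0.35182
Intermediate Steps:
q(N) = N + 2*N² (q(N) = (N² + N²) + N = 2*N² + N = N + 2*N²)
t = -1/1443 (t = 1/(-1442 - 1) = 1/(-1443) = -1/1443 ≈ -0.00069300)
-406/1154 + t/q(-68) = -406/1154 - (-1/(68*(1 + 2*(-68))))/1443 = -406*1/1154 - (-1/(68*(1 - 136)))/1443 = -203/577 - 1/(1443*((-68*(-135)))) = -203/577 - 1/1443/9180 = -203/577 - 1/1443*1/9180 = -203/577 - 1/13246740 = -2689088797/7643368980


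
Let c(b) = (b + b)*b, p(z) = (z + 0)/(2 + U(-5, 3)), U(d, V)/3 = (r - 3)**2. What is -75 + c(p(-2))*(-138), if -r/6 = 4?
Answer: -359380179/4791721 ≈ -75.000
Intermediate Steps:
r = -24 (r = -6*4 = -24)
U(d, V) = 2187 (U(d, V) = 3*(-24 - 3)**2 = 3*(-27)**2 = 3*729 = 2187)
p(z) = z/2189 (p(z) = (z + 0)/(2 + 2187) = z/2189)
c(b) = 2*b**2 (c(b) = (2*b)*b = 2*b**2)
-75 + c(p(-2))*(-138) = -75 + (2*((1/2189)*(-2))**2)*(-138) = -75 + (2*(-2/2189)**2)*(-138) = -75 + (2*(4/4791721))*(-138) = -75 + (8/4791721)*(-138) = -75 - 1104/4791721 = -359380179/4791721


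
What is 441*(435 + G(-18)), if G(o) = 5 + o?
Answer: 186102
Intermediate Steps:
441*(435 + G(-18)) = 441*(435 + (5 - 18)) = 441*(435 - 13) = 441*422 = 186102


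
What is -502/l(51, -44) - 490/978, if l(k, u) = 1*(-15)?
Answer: 26867/815 ≈ 32.966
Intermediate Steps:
l(k, u) = -15
-502/l(51, -44) - 490/978 = -502/(-15) - 490/978 = -502*(-1/15) - 490*1/978 = 502/15 - 245/489 = 26867/815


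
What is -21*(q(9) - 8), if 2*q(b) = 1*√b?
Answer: 273/2 ≈ 136.50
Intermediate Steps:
q(b) = √b/2 (q(b) = (1*√b)/2 = √b/2)
-21*(q(9) - 8) = -21*(√9/2 - 8) = -21*((½)*3 - 8) = -21*(3/2 - 8) = -21*(-13/2) = 273/2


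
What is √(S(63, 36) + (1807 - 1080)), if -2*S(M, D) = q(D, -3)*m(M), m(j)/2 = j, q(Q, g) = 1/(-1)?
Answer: √790 ≈ 28.107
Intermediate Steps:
q(Q, g) = -1
m(j) = 2*j
S(M, D) = M (S(M, D) = -(-1)*2*M/2 = -(-1)*M = M)
√(S(63, 36) + (1807 - 1080)) = √(63 + (1807 - 1080)) = √(63 + 727) = √790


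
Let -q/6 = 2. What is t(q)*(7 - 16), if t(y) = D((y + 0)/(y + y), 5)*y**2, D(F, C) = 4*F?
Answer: -2592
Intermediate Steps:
q = -12 (q = -6*2 = -12)
t(y) = 2*y**2 (t(y) = (4*((y + 0)/(y + y)))*y**2 = (4*(y/((2*y))))*y**2 = (4*(y*(1/(2*y))))*y**2 = (4*(1/2))*y**2 = 2*y**2)
t(q)*(7 - 16) = (2*(-12)**2)*(7 - 16) = (2*144)*(-9) = 288*(-9) = -2592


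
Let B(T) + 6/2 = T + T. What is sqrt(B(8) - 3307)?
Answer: 3*I*sqrt(366) ≈ 57.393*I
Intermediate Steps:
B(T) = -3 + 2*T (B(T) = -3 + (T + T) = -3 + 2*T)
sqrt(B(8) - 3307) = sqrt((-3 + 2*8) - 3307) = sqrt((-3 + 16) - 3307) = sqrt(13 - 3307) = sqrt(-3294) = 3*I*sqrt(366)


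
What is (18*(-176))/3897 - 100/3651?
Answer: -1328452/1580883 ≈ -0.84032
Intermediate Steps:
(18*(-176))/3897 - 100/3651 = -3168*1/3897 - 100*1/3651 = -352/433 - 100/3651 = -1328452/1580883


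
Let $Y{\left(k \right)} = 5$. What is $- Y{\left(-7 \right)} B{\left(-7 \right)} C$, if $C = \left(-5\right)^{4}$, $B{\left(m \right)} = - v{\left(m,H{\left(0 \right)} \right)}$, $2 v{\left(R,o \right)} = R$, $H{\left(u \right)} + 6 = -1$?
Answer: $- \frac{21875}{2} \approx -10938.0$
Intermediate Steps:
$H{\left(u \right)} = -7$ ($H{\left(u \right)} = -6 - 1 = -7$)
$v{\left(R,o \right)} = \frac{R}{2}$
$B{\left(m \right)} = - \frac{m}{2}$
$C = 625$
$- Y{\left(-7 \right)} B{\left(-7 \right)} C = \left(-1\right) 5 \left(\left(- \frac{1}{2}\right) \left(-7\right)\right) 625 = \left(-5\right) \frac{7}{2} \cdot 625 = \left(- \frac{35}{2}\right) 625 = - \frac{21875}{2}$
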